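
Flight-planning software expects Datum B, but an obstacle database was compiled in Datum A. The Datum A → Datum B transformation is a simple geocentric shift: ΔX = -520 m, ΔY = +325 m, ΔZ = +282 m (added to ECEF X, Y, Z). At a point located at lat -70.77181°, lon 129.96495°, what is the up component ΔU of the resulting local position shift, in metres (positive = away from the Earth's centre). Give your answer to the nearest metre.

ΔU = -74 m

The local up (radial) axis is (cos φ cos λ, cos φ sin λ, sin φ), giving ΔU = 109.999 + 82.034 − 266.268 = -74.24 m.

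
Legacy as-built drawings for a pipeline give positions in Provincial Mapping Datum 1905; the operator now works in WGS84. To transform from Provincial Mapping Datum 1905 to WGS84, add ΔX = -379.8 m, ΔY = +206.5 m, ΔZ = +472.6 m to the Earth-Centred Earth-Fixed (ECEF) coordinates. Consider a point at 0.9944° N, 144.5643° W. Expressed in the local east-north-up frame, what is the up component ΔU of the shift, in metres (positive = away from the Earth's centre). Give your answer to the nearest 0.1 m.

At φ = 0.9944°, λ = -144.5643°: sin φ = 0.017355, cos φ = 0.999849, sin λ = -0.579789, cos λ = -0.814767.
ΔU = cos φ cos λ·ΔX + cos φ sin λ·ΔY + sin φ·ΔZ = (0.999849)(-0.814767)(-379.8) + (0.999849)(-0.579789)(206.5) + (0.017355)(472.6) = 197.90 m.

ΔU = 197.9 m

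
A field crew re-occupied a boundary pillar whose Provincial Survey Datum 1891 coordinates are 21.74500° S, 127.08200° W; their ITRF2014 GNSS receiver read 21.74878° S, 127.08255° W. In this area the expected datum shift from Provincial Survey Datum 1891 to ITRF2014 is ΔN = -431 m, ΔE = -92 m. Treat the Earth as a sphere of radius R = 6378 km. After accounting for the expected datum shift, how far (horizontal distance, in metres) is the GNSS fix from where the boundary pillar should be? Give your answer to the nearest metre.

Observed coordinate differences: Δφ = -0.00378°, Δλ = -0.00055°.
Converting to metres (1° lat = 111317 m, cos φ = 0.928842): observed ΔN = -420.8 m, observed ΔE = -56.9 m.
Subtracting the expected shift leaves a residual of -420.8 − (-431) = 10.2 m north and -56.9 − (-92) = 35.1 m east.
Residual distance = √(10.2² + 35.1²) = 36.6 m.

37 m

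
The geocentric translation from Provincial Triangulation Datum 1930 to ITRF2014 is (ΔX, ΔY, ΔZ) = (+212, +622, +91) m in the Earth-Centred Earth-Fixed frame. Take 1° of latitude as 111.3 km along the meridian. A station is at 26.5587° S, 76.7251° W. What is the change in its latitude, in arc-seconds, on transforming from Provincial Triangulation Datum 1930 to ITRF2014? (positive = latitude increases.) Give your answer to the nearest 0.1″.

sin φ = -0.447114, cos φ = 0.894477, sin λ = -0.973280, cos λ = 0.229623.
North component: ΔN = −sin φ cos λ·ΔX − sin φ sin λ·ΔY + cos φ·ΔZ = −(-0.447114)(0.229623)(212) − (-0.447114)(-0.973280)(622) + (0.894477)(91) = -167.51 m.
1° of latitude spans 111300 m, so Δφ = -167.51 / 111300 × 3600 = -5.418″.

Δφ = -5.4″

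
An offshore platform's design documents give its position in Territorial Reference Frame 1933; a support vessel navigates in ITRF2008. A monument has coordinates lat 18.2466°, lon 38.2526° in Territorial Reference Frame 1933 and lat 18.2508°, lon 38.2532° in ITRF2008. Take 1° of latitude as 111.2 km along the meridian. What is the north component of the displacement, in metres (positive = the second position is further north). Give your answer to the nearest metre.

ΔN = 467 m

Δφ = 18.2508° − 18.2466° = +0.0042°; Δλ = 38.2532° − 38.2526° = +0.0006°.
ΔN = Δφ × 111200 = 467.0 m; ΔE = Δλ × 111200 × cos(18.2466°) = +0.0006 × 111200 × 0.949718 = 63.4 m.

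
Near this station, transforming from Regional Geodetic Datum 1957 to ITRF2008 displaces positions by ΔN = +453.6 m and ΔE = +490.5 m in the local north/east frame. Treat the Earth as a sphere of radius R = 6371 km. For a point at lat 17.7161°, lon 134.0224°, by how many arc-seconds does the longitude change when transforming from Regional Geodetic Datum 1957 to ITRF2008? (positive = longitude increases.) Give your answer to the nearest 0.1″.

Δλ = 16.7″

At latitude 17.7161°, cos φ = 0.952576.
One radian of longitude at latitude φ spans R cos φ, so Δλ = ΔE / (R cos φ) = 490.5 / (6371000 × 0.952576) = 8.0822e-05 rad = 16.671″.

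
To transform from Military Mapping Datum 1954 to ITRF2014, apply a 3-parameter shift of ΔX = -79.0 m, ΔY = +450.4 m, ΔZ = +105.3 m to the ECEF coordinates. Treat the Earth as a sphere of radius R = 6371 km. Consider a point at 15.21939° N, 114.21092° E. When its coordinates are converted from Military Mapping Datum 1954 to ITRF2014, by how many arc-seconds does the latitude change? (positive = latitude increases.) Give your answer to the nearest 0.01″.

sin φ = 0.262516, cos φ = 0.964928, sin λ = 0.912042, cos λ = -0.410097.
North component: ΔN = −sin φ cos λ·ΔX − sin φ sin λ·ΔY + cos φ·ΔZ = −(0.262516)(-0.410097)(-79.0) − (0.262516)(0.912042)(450.4) + (0.964928)(105.3) = -14.74 m.
1° of latitude spans πR/180 = 111195 m, so Δφ = -14.74 / 111195 × 3600 = -0.477″.

Δφ = -0.48″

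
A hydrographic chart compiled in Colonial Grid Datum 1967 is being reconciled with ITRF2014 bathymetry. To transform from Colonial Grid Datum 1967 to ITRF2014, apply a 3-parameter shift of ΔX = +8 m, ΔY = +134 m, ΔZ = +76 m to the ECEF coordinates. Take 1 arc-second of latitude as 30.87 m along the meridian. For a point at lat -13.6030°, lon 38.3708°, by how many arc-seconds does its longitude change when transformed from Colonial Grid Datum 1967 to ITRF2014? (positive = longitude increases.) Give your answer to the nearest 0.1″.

Δλ = 3.3″

sin φ = -0.235193, cos φ = 0.971949, sin λ = 0.620748, cos λ = 0.784010.
East component: ΔE = −sin λ·ΔX + cos λ·ΔY = −(0.620748)(8) + (0.784010)(134) = 100.09 m.
1° of latitude spans 3600 × 30.87 = 111132 m; at latitude φ, 1° of longitude spans that × cos φ = 108014.6 m, so Δλ = 100.09 / 108014.6 × 3600 = 3.336″.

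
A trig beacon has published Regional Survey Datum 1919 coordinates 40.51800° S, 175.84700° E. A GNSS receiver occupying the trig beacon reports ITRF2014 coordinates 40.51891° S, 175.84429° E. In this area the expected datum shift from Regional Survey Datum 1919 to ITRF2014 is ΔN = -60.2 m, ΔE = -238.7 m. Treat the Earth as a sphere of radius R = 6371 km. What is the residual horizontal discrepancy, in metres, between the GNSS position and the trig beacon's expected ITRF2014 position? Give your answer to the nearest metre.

Observed coordinate differences: Δφ = -0.00091°, Δλ = -0.00271°.
Converting to metres (1° lat = 111195 m, cos φ = 0.760202): observed ΔN = -101.2 m, observed ΔE = -229.1 m.
Subtracting the expected shift leaves a residual of -101.2 − (-60.2) = -41.0 m north and -229.1 − (-238.7) = 9.6 m east.
Residual distance = √((-41.0)² + 9.6²) = 42.1 m.

42 m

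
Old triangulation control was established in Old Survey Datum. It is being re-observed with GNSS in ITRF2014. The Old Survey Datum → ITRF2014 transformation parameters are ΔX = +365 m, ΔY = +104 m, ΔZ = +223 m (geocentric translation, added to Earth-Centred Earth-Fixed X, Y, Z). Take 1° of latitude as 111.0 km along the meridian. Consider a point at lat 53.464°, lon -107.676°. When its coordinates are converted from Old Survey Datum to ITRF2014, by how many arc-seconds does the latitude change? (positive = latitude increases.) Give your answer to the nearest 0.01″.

Δφ = 9.78″

sin φ = 0.803483, cos φ = 0.595328, sin λ = -0.952789, cos λ = -0.303634.
North component: ΔN = −sin φ cos λ·ΔX − sin φ sin λ·ΔY + cos φ·ΔZ = −(0.803483)(-0.303634)(365) − (0.803483)(-0.952789)(104) + (0.595328)(223) = 301.42 m.
1° of latitude spans 111000 m, so Δφ = 301.42 / 111000 × 3600 = 9.776″.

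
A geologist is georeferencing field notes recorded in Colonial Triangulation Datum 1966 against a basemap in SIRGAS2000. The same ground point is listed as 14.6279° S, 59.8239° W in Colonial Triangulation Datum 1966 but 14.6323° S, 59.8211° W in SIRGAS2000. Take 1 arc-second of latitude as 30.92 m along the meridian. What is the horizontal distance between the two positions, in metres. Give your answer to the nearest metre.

575 m

Δφ = -14.6323° − -14.6279° = -0.0044°; Δλ = -59.8211° − -59.8239° = +0.0028°.
1° of latitude = 3600 × 30.92 = 111312 m.
ΔN = Δφ × 111312 = -489.8 m; ΔE = Δλ × 111312 × cos(-14.6279°) = +0.0028 × 111312 × 0.967586 = 301.6 m.
Distance = √(ΔE² + ΔN²) = √(301.6² + (-489.8)²) = 575.2 m.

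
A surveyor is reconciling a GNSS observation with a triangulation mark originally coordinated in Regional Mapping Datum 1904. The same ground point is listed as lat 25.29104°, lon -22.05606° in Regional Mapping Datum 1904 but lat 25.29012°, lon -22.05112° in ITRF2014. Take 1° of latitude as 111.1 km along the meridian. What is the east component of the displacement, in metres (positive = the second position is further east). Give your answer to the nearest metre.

Δφ = 25.29012° − 25.29104° = -0.00092°; Δλ = -22.05112° − -22.05606° = +0.00494°.
ΔN = Δφ × 111100 = -102.2 m; ΔE = Δλ × 111100 × cos(25.29104°) = +0.00494 × 111100 × 0.904149 = 496.2 m.

ΔE = 496 m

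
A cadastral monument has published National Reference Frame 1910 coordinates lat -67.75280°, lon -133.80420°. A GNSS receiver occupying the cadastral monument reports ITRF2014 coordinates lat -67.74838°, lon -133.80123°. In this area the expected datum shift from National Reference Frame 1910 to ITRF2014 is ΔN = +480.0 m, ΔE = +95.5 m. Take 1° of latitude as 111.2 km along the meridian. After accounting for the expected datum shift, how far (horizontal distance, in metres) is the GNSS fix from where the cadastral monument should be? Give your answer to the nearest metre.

Observed coordinate differences: Δφ = +0.00442°, Δλ = +0.00297°.
Converting to metres (1° lat = 111200 m, cos φ = 0.378603): observed ΔN = 491.5 m, observed ΔE = 125.0 m.
Subtracting the expected shift leaves a residual of 491.5 − (480.0) = 11.5 m north and 125.0 − (95.5) = 29.5 m east.
Residual distance = √(11.5² + 29.5²) = 31.7 m.

32 m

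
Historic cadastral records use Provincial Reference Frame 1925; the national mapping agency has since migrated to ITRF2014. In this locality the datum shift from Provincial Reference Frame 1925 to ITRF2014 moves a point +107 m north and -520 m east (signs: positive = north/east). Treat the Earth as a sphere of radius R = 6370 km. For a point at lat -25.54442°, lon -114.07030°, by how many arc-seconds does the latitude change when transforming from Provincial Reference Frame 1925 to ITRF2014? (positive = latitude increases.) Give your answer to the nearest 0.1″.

On a sphere of radius R, 1 rad of latitude = R, so Δφ = ΔN / R = 107.0 / 6370000 = 1.6797e-05 rad = 3.465″.

Δφ = 3.5″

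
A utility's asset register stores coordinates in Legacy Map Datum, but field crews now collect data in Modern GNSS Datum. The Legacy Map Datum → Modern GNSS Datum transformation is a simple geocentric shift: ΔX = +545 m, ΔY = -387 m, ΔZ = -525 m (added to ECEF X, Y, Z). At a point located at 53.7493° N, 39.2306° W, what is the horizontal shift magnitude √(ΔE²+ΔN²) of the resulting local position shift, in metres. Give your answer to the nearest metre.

849 m

At φ = 53.7493°, λ = -39.2306°: sin φ = 0.806437, cos φ = 0.591320, sin λ = -0.632443, cos λ = 0.774607.
ΔE = −sin λ·ΔX + cos λ·ΔY = −(-0.632443)·(545) + (0.774607)·(-387) = 44.91 m.
ΔN = −sin φ cos λ·ΔX − sin φ sin λ·ΔY + cos φ·ΔZ = −(0.806437)(0.774607)(545) − (0.806437)(-0.632443)(-387) + (0.591320)(-525) = -848.27 m.
Horizontal magnitude = √(ΔE² + ΔN²) = √(44.91² + (-848.27)²) = 849.46 m.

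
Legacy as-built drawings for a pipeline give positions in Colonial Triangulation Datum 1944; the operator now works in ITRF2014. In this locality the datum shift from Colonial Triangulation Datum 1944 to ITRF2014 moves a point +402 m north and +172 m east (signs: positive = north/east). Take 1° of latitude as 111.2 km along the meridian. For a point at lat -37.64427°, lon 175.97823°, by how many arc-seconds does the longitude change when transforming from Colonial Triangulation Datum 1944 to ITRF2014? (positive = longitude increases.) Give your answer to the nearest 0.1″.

Δλ = 7.0″

At latitude -37.64427°, cos φ = 0.791818.
1° of longitude at this latitude = 111.2 × cos φ = 88.05 km, so Δλ = 172.0 / 88050.2 = 0.0019534° = 7.032″.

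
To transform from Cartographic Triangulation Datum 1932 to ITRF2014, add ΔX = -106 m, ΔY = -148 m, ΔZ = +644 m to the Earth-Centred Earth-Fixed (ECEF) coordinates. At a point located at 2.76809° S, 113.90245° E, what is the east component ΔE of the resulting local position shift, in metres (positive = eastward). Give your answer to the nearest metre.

ΔE = 157 m

At φ = -2.76809°, λ = 113.90245°: sin φ = -0.048293, cos φ = 0.998833, sin λ = 0.914237, cos λ = -0.405181.
ΔE = −sin λ·ΔX + cos λ·ΔY = −(0.914237)·(-106) + (-0.405181)·(-148) = 156.88 m.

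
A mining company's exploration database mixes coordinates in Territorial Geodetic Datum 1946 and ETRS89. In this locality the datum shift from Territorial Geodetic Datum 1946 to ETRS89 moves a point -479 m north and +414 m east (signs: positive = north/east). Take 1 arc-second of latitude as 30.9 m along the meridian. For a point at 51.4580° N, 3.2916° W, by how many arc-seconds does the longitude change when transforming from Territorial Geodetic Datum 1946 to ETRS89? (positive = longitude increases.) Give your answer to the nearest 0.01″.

Δλ = 21.50″

At latitude 51.4580°, cos φ = 0.623088.
1″ of longitude at this latitude = 30.90 × cos φ = 19.2534 m, so Δλ = 414.0 / 19.2534 = 21.503″.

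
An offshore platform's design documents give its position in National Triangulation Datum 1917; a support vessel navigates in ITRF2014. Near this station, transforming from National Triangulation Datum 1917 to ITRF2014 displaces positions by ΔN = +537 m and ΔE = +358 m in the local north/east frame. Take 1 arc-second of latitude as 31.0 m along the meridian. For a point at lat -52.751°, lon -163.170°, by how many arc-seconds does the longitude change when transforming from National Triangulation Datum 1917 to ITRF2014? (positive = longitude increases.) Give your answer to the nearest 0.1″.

At latitude -52.751°, cos φ = 0.605280.
1″ of longitude at this latitude = 31.00 × cos φ = 18.7637 m, so Δλ = 358.0 / 18.7637 = 19.079″.

Δλ = 19.1″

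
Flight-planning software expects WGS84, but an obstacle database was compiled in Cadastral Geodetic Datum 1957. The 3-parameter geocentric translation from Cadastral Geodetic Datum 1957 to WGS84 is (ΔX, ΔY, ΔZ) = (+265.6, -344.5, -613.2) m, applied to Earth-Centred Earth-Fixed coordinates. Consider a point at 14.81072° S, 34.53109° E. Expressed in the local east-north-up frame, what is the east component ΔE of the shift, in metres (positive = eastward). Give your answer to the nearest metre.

ΔE = -434 m

At φ = -14.81072°, λ = 34.53109°: sin φ = -0.255627, cos φ = 0.966776, sin λ = 0.566853, cos λ = 0.823819.
ΔE = −sin λ·ΔX + cos λ·ΔY = −(0.566853)·(265.6) + (0.823819)·(-344.5) = -434.36 m.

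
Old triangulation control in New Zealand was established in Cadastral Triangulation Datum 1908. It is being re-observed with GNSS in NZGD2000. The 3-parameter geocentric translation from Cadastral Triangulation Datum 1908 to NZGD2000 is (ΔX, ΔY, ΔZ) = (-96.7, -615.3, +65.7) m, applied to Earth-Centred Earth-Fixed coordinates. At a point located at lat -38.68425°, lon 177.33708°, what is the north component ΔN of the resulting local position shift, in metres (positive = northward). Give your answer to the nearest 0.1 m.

At φ = -38.68425°, λ = 177.33708°: sin φ = -0.625028, cos φ = 0.780602, sin λ = 0.046460, cos λ = -0.998920.
ΔN = −sin φ cos λ·ΔX − sin φ sin λ·ΔY + cos φ·ΔZ = −(-0.625028)(-0.998920)(-96.7) − (-0.625028)(0.046460)(-615.3) + (0.780602)(65.7) = 93.79 m.

ΔN = 93.8 m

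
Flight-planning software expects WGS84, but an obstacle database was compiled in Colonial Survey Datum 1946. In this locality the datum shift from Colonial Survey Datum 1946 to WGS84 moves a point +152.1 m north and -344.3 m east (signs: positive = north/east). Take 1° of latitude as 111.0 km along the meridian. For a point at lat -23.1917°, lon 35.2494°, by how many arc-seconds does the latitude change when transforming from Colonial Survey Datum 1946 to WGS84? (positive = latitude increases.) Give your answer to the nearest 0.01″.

Δφ = 4.93″

1° of latitude = 111.0 km, so Δφ = 152.1 / 111000 = 0.0013703° = 4.933″.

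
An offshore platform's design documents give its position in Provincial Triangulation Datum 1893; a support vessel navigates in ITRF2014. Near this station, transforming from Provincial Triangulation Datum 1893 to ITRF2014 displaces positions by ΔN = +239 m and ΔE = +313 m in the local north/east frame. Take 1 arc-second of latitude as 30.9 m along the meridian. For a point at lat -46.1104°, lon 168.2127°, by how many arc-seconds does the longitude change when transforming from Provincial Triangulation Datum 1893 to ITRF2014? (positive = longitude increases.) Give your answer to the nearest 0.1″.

Δλ = 14.6″

At latitude -46.1104°, cos φ = 0.693271.
1″ of longitude at this latitude = 30.90 × cos φ = 21.4221 m, so Δλ = 313.0 / 21.4221 = 14.611″.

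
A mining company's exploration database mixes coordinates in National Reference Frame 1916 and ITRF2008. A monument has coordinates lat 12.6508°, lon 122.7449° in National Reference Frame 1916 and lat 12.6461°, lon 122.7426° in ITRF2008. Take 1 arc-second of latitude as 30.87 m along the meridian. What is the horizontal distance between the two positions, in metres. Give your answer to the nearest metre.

579 m

Δφ = 12.6461° − 12.6508° = -0.0047°; Δλ = 122.7426° − 122.7449° = -0.0023°.
1° of latitude = 3600 × 30.87 = 111132 m.
ΔN = Δφ × 111132 = -522.3 m; ΔE = Δλ × 111132 × cos(12.6508°) = -0.0023 × 111132 × 0.975723 = -249.4 m.
Distance = √(ΔE² + ΔN²) = √((-249.4)² + (-522.3)²) = 578.8 m.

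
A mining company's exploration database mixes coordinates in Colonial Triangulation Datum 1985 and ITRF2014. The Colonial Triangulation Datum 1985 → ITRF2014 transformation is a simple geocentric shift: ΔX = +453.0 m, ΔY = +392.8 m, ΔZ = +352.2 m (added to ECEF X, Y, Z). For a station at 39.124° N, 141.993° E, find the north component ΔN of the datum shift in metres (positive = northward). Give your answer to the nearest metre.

ΔN = 346 m

At φ = 39.124°, λ = 141.993°: sin φ = 0.631001, cos φ = 0.775782, sin λ = 0.615758, cos λ = -0.787936.
ΔN = −sin φ cos λ·ΔX − sin φ sin λ·ΔY + cos φ·ΔZ = −(0.631001)(-0.787936)(453.0) − (0.631001)(0.615758)(392.8) + (0.775782)(352.2) = 345.84 m.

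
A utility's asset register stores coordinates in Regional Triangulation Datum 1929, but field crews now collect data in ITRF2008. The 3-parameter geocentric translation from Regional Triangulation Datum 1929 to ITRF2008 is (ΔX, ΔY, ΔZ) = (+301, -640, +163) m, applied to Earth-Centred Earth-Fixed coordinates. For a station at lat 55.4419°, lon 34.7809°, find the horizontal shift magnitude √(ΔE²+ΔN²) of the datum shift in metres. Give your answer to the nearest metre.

723 m

At φ = 55.4419°, λ = 34.7809°: sin φ = 0.823551, cos φ = 0.567242, sin λ = 0.570440, cos λ = 0.821339.
ΔE = −sin λ·ΔX + cos λ·ΔY = −(0.570440)·(301) + (0.821339)·(-640) = -697.36 m.
ΔN = −sin φ cos λ·ΔX − sin φ sin λ·ΔY + cos φ·ΔZ = −(0.823551)(0.821339)(301) − (0.823551)(0.570440)(-640) + (0.567242)(163) = 189.52 m.
Horizontal magnitude = √(ΔE² + ΔN²) = √((-697.36)² + 189.52²) = 722.65 m.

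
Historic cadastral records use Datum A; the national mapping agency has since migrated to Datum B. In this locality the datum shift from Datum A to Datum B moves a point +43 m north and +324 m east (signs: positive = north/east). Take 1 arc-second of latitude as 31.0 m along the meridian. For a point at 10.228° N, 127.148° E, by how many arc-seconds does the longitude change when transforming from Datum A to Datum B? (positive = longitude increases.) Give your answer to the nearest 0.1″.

At latitude 10.228°, cos φ = 0.984109.
1″ of longitude at this latitude = 31.00 × cos φ = 30.5074 m, so Δλ = 324.0 / 30.5074 = 10.620″.

Δλ = 10.6″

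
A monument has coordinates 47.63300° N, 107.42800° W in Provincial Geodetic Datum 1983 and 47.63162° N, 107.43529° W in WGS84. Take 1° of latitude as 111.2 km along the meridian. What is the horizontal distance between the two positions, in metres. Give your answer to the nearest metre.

Δφ = 47.63162° − 47.63300° = -0.00138°; Δλ = -107.43529° − -107.42800° = -0.00729°.
ΔN = Δφ × 111200 = -153.5 m; ΔE = Δλ × 111200 × cos(47.63300°) = -0.00729 × 111200 × 0.673877 = -546.3 m.
Distance = √(ΔE² + ΔN²) = √((-546.3)² + (-153.5)²) = 567.4 m.

567 m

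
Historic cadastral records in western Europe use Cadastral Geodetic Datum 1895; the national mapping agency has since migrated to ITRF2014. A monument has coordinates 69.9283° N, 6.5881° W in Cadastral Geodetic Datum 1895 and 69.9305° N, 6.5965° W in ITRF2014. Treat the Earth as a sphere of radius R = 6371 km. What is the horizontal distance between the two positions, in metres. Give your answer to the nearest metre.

403 m

Δφ = 69.9305° − 69.9283° = +0.0022°; Δλ = -6.5965° − -6.5881° = -0.0084°.
1° along a meridian = πR/180 = 111195 m.
ΔN = Δφ × 111195 = 244.6 m; ΔE = Δλ × 111195 × cos(69.9283°) = -0.0084 × 111195 × 0.343196 = -320.6 m.
Distance = √(ΔE² + ΔN²) = √((-320.6)² + 244.6²) = 403.2 m.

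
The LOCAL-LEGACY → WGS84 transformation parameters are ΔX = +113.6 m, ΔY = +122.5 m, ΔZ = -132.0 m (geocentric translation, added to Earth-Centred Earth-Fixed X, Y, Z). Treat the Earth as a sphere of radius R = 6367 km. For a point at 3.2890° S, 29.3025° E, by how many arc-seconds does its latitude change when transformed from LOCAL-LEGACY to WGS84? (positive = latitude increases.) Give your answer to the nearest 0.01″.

Δφ = -3.97″

sin φ = -0.057372, cos φ = 0.998353, sin λ = 0.489421, cos λ = 0.872048.
North component: ΔN = −sin φ cos λ·ΔX − sin φ sin λ·ΔY + cos φ·ΔZ = −(-0.057372)(0.872048)(113.6) − (-0.057372)(0.489421)(122.5) + (0.998353)(-132.0) = -122.66 m.
1° of latitude spans πR/180 = 111125 m, so Δφ = -122.66 / 111125 × 3600 = -3.974″.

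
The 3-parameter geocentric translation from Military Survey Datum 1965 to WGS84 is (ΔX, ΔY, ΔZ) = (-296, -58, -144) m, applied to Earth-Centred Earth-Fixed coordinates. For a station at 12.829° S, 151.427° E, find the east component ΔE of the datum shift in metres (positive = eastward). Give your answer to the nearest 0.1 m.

ΔE = 192.5 m

The local east axis at (φ, λ) is (−sin λ, cos λ, 0), so ΔE = −sin(151.427°)·(-296) + cos(151.427°)·(-58) = 192.51 m.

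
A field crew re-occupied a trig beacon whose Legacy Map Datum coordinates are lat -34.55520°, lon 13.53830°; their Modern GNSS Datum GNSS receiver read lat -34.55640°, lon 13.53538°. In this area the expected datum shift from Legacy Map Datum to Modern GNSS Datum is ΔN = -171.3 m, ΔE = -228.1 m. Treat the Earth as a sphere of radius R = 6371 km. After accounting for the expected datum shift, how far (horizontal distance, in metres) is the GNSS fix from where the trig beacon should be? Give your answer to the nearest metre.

Observed coordinate differences: Δφ = -0.00120°, Δλ = -0.00292°.
Converting to metres (1° lat = 111195 m, cos φ = 0.823580): observed ΔN = -133.4 m, observed ΔE = -267.4 m.
Subtracting the expected shift leaves a residual of -133.4 − (-171.3) = 37.9 m north and -267.4 − (-228.1) = -39.3 m east.
Residual distance = √(37.9² + (-39.3)²) = 54.6 m.

55 m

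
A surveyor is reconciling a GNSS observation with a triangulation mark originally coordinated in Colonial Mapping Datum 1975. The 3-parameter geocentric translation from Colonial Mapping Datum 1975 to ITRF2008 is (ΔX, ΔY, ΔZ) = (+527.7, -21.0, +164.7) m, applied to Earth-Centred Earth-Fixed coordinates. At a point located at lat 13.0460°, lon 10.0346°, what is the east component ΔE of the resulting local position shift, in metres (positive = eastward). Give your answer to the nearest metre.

At φ = 13.0460°, λ = 10.0346°: sin φ = 0.225733, cos φ = 0.974189, sin λ = 0.174243, cos λ = 0.984703.
ΔE = −sin λ·ΔX + cos λ·ΔY = −(0.174243)·(527.7) + (0.984703)·(-21.0) = -112.63 m.

ΔE = -113 m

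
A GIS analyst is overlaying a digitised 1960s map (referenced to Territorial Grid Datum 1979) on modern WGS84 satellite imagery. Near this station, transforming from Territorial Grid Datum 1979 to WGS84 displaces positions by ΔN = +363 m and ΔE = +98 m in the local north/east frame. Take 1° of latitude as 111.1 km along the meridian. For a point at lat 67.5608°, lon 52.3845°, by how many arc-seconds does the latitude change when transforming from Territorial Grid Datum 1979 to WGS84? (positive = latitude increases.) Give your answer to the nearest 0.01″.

1° of latitude = 111.1 km, so Δφ = 363.0 / 111100 = 0.0032673° = 11.762″.

Δφ = 11.76″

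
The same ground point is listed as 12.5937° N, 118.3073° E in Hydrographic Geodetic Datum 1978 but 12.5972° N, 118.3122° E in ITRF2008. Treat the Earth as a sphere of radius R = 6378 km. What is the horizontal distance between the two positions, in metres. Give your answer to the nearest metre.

660 m

Δφ = 12.5972° − 12.5937° = +0.0035°; Δλ = 118.3122° − 118.3073° = +0.0049°.
1° along a meridian = πR/180 = 111317 m.
ΔN = Δφ × 111317 = 389.6 m; ΔE = Δλ × 111317 × cos(12.5937°) = +0.0049 × 111317 × 0.975941 = 532.3 m.
Distance = √(ΔE² + ΔN²) = √(532.3² + 389.6²) = 659.7 m.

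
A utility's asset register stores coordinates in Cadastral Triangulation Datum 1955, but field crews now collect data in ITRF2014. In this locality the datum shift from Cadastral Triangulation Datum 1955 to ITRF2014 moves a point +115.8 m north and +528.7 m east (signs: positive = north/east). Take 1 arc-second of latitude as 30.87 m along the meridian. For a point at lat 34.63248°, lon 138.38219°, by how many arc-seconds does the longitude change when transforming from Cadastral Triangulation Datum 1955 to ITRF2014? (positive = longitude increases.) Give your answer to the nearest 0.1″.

At latitude 34.63248°, cos φ = 0.822814.
1″ of longitude at this latitude = 30.87 × cos φ = 25.4003 m, so Δλ = 528.7 / 25.4003 = 20.815″.

Δλ = 20.8″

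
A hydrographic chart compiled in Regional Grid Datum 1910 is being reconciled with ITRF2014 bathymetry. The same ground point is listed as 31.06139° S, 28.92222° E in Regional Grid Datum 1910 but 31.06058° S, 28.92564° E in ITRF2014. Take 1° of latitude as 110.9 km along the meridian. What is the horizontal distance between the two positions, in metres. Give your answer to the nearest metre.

Δφ = -31.06058° − -31.06139° = +0.00081°; Δλ = 28.92564° − 28.92222° = +0.00342°.
ΔN = Δφ × 110900 = 89.8 m; ΔE = Δλ × 110900 × cos(-31.06139°) = +0.00342 × 110900 × 0.856615 = 324.9 m.
Distance = √(ΔE² + ΔN²) = √(324.9² + 89.8²) = 337.1 m.

337 m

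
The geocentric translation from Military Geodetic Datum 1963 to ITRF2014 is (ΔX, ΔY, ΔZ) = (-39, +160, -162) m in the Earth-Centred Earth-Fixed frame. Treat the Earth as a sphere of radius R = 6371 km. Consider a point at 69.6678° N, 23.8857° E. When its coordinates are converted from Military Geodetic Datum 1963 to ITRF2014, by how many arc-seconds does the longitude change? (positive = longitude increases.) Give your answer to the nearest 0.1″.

sin φ = 0.937694, cos φ = 0.347463, sin λ = 0.404913, cos λ = 0.914355.
East component: ΔE = −sin λ·ΔX + cos λ·ΔY = −(0.404913)(-39) + (0.914355)(160) = 162.09 m.
1° of latitude spans πR/180 = 111195 m; at latitude φ, 1° of longitude spans that × cos φ = 38636.1 m, so Δλ = 162.09 / 38636.1 × 3600 = 15.103″.

Δλ = 15.1″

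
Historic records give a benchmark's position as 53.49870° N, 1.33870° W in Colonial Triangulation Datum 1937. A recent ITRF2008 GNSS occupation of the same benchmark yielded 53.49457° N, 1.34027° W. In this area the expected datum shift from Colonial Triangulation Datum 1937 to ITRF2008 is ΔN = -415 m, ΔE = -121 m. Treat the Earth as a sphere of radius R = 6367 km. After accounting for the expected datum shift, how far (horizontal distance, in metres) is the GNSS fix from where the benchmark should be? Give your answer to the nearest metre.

47 m

Observed coordinate differences: Δφ = -0.00413°, Δλ = -0.00157°.
Converting to metres (1° lat = 111125 m, cos φ = 0.594841): observed ΔN = -458.9 m, observed ΔE = -103.8 m.
Subtracting the expected shift leaves a residual of -458.9 − (-415) = -43.9 m north and -103.8 − (-121) = 17.2 m east.
Residual distance = √((-43.9)² + 17.2²) = 47.2 m.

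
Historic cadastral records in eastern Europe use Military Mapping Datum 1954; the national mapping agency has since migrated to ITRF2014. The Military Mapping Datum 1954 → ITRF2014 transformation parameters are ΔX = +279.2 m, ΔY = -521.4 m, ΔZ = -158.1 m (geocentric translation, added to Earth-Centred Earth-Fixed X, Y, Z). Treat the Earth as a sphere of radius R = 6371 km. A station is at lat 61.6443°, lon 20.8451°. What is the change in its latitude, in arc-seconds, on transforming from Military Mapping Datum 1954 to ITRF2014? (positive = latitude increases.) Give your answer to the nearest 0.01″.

sin φ = 0.880016, cos φ = 0.474944, sin λ = 0.355843, cos λ = 0.934546.
North component: ΔN = −sin φ cos λ·ΔX − sin φ sin λ·ΔY + cos φ·ΔZ = −(0.880016)(0.934546)(279.2) − (0.880016)(0.355843)(-521.4) + (0.474944)(-158.1) = -141.43 m.
1° of latitude spans πR/180 = 111195 m, so Δφ = -141.43 / 111195 × 3600 = -4.579″.

Δφ = -4.58″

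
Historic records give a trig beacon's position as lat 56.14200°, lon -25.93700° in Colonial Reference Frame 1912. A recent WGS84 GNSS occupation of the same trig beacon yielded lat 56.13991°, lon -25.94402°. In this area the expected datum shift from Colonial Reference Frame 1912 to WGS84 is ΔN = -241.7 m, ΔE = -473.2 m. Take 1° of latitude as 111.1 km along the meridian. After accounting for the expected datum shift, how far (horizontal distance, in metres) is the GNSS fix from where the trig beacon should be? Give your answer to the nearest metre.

40 m

Observed coordinate differences: Δφ = -0.00209°, Δλ = -0.00702°.
Converting to metres (1° lat = 111100 m, cos φ = 0.557137): observed ΔN = -232.2 m, observed ΔE = -434.5 m.
Subtracting the expected shift leaves a residual of -232.2 − (-241.7) = 9.5 m north and -434.5 − (-473.2) = 38.7 m east.
Residual distance = √(9.5² + 38.7²) = 39.8 m.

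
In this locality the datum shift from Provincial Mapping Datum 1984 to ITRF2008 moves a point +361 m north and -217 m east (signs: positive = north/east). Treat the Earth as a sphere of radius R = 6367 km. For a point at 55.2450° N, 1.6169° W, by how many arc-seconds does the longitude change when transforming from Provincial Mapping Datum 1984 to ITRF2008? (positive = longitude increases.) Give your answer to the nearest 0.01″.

At latitude 55.2450°, cos φ = 0.570068.
One radian of longitude at latitude φ spans R cos φ, so Δλ = ΔE / (R cos φ) = -217.0 / (6367000 × 0.570068) = -5.9786e-05 rad = -12.332″.

Δλ = -12.33″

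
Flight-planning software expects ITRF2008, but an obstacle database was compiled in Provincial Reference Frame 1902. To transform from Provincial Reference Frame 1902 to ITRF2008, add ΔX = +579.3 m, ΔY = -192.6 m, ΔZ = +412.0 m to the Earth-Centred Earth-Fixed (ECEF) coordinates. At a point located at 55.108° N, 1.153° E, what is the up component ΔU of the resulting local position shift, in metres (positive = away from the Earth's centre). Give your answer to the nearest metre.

ΔU = 667 m

The local up (radial) axis is (cos φ cos λ, cos φ sin λ, sin φ), giving ΔU = 331.311 − 2.217 + 337.935 = 667.03 m.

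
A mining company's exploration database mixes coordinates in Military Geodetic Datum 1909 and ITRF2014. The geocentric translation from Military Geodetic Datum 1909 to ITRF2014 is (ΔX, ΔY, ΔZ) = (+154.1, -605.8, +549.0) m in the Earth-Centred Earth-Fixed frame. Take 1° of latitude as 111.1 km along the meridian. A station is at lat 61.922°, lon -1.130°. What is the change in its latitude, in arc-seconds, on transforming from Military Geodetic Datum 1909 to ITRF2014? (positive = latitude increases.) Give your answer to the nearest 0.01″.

Δφ = 3.63″

sin φ = 0.882308, cos φ = 0.470673, sin λ = -0.019721, cos λ = 0.999806.
North component: ΔN = −sin φ cos λ·ΔX − sin φ sin λ·ΔY + cos φ·ΔZ = −(0.882308)(0.999806)(154.1) − (0.882308)(-0.019721)(-605.8) + (0.470673)(549.0) = 111.92 m.
1° of latitude spans 111100 m, so Δφ = 111.92 / 111100 × 3600 = 3.627″.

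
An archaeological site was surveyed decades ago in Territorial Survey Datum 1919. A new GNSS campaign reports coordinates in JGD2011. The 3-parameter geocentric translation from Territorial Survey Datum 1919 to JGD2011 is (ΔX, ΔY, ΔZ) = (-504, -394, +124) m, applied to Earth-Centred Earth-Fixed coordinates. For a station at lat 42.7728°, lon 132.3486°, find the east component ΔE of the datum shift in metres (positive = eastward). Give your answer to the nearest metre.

ΔE = 638 m

The local east axis at (φ, λ) is (−sin λ, cos λ, 0), so ΔE = −sin(132.3486°)·(-504) + cos(132.3486°)·(-394) = 637.90 m.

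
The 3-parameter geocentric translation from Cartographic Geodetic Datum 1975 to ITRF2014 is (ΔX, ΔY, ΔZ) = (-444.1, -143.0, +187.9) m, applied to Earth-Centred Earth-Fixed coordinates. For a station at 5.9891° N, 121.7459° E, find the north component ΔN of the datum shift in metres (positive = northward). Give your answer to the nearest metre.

At φ = 5.9891°, λ = 121.7459°: sin φ = 0.104339, cos φ = 0.994542, sin λ = 0.850390, cos λ = -0.526153.
ΔN = −sin φ cos λ·ΔX − sin φ sin λ·ΔY + cos φ·ΔZ = −(0.104339)(-0.526153)(-444.1) − (0.104339)(0.850390)(-143.0) + (0.994542)(187.9) = 175.18 m.

ΔN = 175 m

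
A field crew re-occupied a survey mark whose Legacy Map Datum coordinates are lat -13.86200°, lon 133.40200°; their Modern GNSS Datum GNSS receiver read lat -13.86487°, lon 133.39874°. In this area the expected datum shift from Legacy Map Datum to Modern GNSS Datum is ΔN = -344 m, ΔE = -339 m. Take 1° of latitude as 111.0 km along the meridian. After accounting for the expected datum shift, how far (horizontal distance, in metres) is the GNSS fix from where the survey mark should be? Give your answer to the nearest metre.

Observed coordinate differences: Δφ = -0.00287°, Δλ = -0.00326°.
Converting to metres (1° lat = 111000 m, cos φ = 0.970876): observed ΔN = -318.6 m, observed ΔE = -351.3 m.
Subtracting the expected shift leaves a residual of -318.6 − (-344) = 25.4 m north and -351.3 − (-339) = -12.3 m east.
Residual distance = √(25.4² + (-12.3)²) = 28.3 m.

28 m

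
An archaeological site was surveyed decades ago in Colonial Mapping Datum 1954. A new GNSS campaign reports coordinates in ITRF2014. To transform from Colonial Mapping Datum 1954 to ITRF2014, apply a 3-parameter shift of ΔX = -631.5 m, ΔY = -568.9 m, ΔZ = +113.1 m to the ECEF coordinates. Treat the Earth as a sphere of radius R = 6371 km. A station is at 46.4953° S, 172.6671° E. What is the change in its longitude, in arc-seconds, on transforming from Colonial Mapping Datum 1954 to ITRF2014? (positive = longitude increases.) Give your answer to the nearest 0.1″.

sin φ = -0.725318, cos φ = 0.688414, sin λ = 0.127634, cos λ = -0.991821.
East component: ΔE = −sin λ·ΔX + cos λ·ΔY = −(0.127634)(-631.5) + (-0.991821)(-568.9) = 644.85 m.
1° of latitude spans πR/180 = 111195 m; at latitude φ, 1° of longitude spans that × cos φ = 76548.2 m, so Δλ = 644.85 / 76548.2 × 3600 = 30.327″.

Δλ = 30.3″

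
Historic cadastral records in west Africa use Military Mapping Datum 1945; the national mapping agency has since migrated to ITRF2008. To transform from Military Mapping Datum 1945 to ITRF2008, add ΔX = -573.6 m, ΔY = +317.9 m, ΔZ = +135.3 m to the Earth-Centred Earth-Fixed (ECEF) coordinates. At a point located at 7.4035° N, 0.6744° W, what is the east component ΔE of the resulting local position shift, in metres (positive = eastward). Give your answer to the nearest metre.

ΔE = 311 m

At φ = 7.4035°, λ = -0.6744°: sin φ = 0.128856, cos φ = 0.991663, sin λ = -0.011770, cos λ = 0.999931.
ΔE = −sin λ·ΔX + cos λ·ΔY = −(-0.011770)·(-573.6) + (0.999931)·(317.9) = 311.13 m.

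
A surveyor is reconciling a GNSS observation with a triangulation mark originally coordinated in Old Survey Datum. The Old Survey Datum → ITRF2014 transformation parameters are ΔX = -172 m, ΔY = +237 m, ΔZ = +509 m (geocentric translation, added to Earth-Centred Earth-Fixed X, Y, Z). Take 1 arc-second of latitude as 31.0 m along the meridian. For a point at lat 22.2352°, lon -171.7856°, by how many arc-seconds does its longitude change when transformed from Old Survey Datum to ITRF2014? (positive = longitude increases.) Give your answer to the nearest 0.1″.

Δλ = -9.0″

sin φ = 0.378410, cos φ = 0.925638, sin λ = -0.142878, cos λ = -0.989740.
East component: ΔE = −sin λ·ΔX + cos λ·ΔY = −(-0.142878)(-172) + (-0.989740)(237) = -259.14 m.
1° of latitude spans 3600 × 31.00 = 111600 m; at latitude φ, 1° of longitude spans that × cos φ = 103301.2 m, so Δλ = -259.14 / 103301.2 × 3600 = -9.031″.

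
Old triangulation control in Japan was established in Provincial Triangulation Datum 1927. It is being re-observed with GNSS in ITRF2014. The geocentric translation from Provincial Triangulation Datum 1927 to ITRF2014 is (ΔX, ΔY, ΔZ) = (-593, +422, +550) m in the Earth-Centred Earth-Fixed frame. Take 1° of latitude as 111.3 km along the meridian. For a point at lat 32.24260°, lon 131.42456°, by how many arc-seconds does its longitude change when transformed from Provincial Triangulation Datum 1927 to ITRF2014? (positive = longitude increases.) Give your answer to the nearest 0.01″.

Δλ = 6.33″

sin φ = 0.533505, cos φ = 0.845797, sin λ = 0.749828, cos λ = -0.661633.
East component: ΔE = −sin λ·ΔX + cos λ·ΔY = −(0.749828)(-593) + (-0.661633)(422) = 165.44 m.
1° of latitude spans 111300 m; at latitude φ, 1° of longitude spans that × cos φ = 94137.2 m, so Δλ = 165.44 / 94137.2 × 3600 = 6.327″.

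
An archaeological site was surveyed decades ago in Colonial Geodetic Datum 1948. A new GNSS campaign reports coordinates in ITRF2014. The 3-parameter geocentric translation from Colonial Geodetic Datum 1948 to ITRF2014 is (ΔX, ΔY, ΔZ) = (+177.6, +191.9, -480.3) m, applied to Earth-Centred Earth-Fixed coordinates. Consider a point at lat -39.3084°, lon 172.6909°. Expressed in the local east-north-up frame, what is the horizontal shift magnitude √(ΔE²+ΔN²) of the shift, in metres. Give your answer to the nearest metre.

514 m

The local east axis at (φ, λ) is (−sin λ, cos λ, 0), so ΔE = −sin(172.6909°)·177.6 + cos(172.6909°)·191.9 = -212.94 m.
The local north axis is (−sin φ cos λ, −sin φ sin λ, cos φ), giving ΔN = -111.594 + 15.466 − 371.631 = -467.76 m.
Horizontal magnitude = √(ΔE² + ΔN²) = √((-212.94)² + (-467.76)²) = 513.95 m.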